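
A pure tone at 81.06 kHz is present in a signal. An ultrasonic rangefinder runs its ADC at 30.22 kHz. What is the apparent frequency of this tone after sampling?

81.06 kHz mod fs = 20.62 kHz.
20.62 kHz > fs/2 = 15.11 kHz, folds to fs − 20.62 kHz = 9.6 kHz.

9.6 kHz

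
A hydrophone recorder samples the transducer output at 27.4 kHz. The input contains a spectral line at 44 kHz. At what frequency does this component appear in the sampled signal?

10.8 kHz

44 kHz mod fs = 16.6 kHz.
16.6 kHz > fs/2 = 13.7 kHz, folds to fs − 16.6 kHz = 10.8 kHz.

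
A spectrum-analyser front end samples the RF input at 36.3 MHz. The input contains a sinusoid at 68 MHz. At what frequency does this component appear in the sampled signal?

68 MHz mod fs = 31.7 MHz.
31.7 MHz > fs/2 = 18.15 MHz, folds to fs − 31.7 MHz = 4.6 MHz.

4.6 MHz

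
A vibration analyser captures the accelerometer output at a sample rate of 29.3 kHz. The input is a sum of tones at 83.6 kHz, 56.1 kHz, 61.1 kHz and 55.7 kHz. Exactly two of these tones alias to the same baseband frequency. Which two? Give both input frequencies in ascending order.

fs/2 = 14.65 kHz.
83.6 kHz mod fs = 25 kHz.
25 kHz > fs/2 = 14.65 kHz, folds to fs − 25 kHz = 4.3 kHz.
56.1 kHz mod fs = 26.8 kHz.
26.8 kHz > fs/2 = 14.65 kHz, folds to fs − 26.8 kHz = 2.5 kHz.
61.1 kHz mod fs = 2.5 kHz.
2.5 kHz ≤ fs/2 = 14.65 kHz, appears at 2.5 kHz.
55.7 kHz mod fs = 26.4 kHz.
26.4 kHz > fs/2 = 14.65 kHz, folds to fs − 26.4 kHz = 2.9 kHz.
56.1 kHz and 61.1 kHz both map to 2.5 kHz.

56.1 kHz, 61.1 kHz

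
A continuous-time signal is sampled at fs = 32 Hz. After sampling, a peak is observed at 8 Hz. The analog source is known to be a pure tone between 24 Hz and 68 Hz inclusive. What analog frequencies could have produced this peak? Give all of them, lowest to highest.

24 Hz, 40 Hz, 56 Hz

Frequencies that alias to 8 Hz are k·fs ± 8 Hz for integer k ≥ 0.
k=0: 8 Hz.
k=1: 24 Hz, 40 Hz.
k=2: 56 Hz, 72 Hz.
k=3: 88 Hz, 104 Hz.
Within [24 Hz, 68 Hz]: 24 Hz, 40 Hz, 56 Hz.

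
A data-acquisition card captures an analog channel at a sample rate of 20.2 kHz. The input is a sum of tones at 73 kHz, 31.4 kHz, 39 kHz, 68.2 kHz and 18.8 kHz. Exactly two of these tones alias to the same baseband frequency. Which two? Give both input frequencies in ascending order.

18.8 kHz, 39 kHz

fs/2 = 10.1 kHz.
73 kHz mod fs = 12.4 kHz.
12.4 kHz > fs/2 = 10.1 kHz, folds to fs − 12.4 kHz = 7.8 kHz.
31.4 kHz mod fs = 11.2 kHz.
11.2 kHz > fs/2 = 10.1 kHz, folds to fs − 11.2 kHz = 9 kHz.
39 kHz mod fs = 18.8 kHz.
18.8 kHz > fs/2 = 10.1 kHz, folds to fs − 18.8 kHz = 1.4 kHz.
68.2 kHz mod fs = 7.6 kHz.
7.6 kHz ≤ fs/2 = 10.1 kHz, appears at 7.6 kHz.
18.8 kHz > fs/2 = 10.1 kHz, folds to fs − 18.8 kHz = 1.4 kHz.
18.8 kHz and 39 kHz both map to 1.4 kHz.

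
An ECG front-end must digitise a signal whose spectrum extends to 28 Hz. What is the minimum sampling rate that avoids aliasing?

Nyquist rate = 2 × 28 Hz = 56 Hz.

56 Hz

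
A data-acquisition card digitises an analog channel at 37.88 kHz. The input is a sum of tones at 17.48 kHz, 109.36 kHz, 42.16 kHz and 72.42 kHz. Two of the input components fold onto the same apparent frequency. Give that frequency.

4.28 kHz

fs/2 = 18.94 kHz.
17.48 kHz ≤ fs/2 = 18.94 kHz, passes unchanged.
109.36 kHz mod fs = 33.6 kHz.
33.6 kHz > fs/2 = 18.94 kHz, folds to fs − 33.6 kHz = 4.28 kHz.
42.16 kHz mod fs = 4.28 kHz.
4.28 kHz ≤ fs/2 = 18.94 kHz, appears at 4.28 kHz.
72.42 kHz mod fs = 34.54 kHz.
34.54 kHz > fs/2 = 18.94 kHz, folds to fs − 34.54 kHz = 3.34 kHz.
42.16 kHz and 109.36 kHz both map to 4.28 kHz.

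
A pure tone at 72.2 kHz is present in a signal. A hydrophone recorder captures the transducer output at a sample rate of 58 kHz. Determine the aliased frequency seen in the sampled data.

72.2 kHz mod fs = 14.2 kHz.
14.2 kHz ≤ fs/2 = 29 kHz, appears at 14.2 kHz.

14.2 kHz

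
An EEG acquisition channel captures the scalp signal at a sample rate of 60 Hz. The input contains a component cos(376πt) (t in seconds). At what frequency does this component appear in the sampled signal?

ω = 376π rad/s → f = ω/(2π) = 188 Hz.
188 Hz mod fs = 8 Hz.
8 Hz ≤ fs/2 = 30 Hz, appears at 8 Hz.

8 Hz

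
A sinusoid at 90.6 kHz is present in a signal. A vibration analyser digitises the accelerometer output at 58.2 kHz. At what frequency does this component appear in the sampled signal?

90.6 kHz mod fs = 32.4 kHz.
32.4 kHz > fs/2 = 29.1 kHz, folds to fs − 32.4 kHz = 25.8 kHz.

25.8 kHz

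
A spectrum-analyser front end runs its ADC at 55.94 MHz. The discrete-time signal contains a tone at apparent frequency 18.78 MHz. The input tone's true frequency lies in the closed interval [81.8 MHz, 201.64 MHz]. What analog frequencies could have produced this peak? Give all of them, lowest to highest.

93.1 MHz, 130.66 MHz, 149.04 MHz, 186.6 MHz

Frequencies that alias to 18.78 MHz are k·fs ± 18.78 MHz for integer k ≥ 0.
k=0: 18.78 MHz.
k=1: 37.16 MHz, 74.72 MHz.
k=2: 93.1 MHz, 130.66 MHz.
k=3: 149.04 MHz, 186.6 MHz.
k=4: 204.98 MHz, 242.54 MHz.
Within [81.8 MHz, 201.64 MHz]: 93.1 MHz, 130.66 MHz, 149.04 MHz, 186.6 MHz.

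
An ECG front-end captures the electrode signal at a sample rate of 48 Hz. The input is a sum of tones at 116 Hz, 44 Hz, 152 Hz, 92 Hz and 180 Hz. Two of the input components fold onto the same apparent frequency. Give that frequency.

fs/2 = 24 Hz.
116 Hz mod fs = 20 Hz.
20 Hz ≤ fs/2 = 24 Hz, appears at 20 Hz.
44 Hz > fs/2 = 24 Hz, folds to fs − 44 Hz = 4 Hz.
152 Hz mod fs = 8 Hz.
8 Hz ≤ fs/2 = 24 Hz, appears at 8 Hz.
92 Hz mod fs = 44 Hz.
44 Hz > fs/2 = 24 Hz, folds to fs − 44 Hz = 4 Hz.
180 Hz mod fs = 36 Hz.
36 Hz > fs/2 = 24 Hz, folds to fs − 36 Hz = 12 Hz.
44 Hz and 92 Hz both map to 4 Hz.

4 Hz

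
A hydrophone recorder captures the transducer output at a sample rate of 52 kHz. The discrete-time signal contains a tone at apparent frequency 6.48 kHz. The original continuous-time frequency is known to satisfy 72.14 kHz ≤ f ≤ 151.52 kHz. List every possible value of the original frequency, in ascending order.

Frequencies that alias to 6.48 kHz are k·fs ± 6.48 kHz for integer k ≥ 0.
k=0: 6.48 kHz.
k=1: 45.52 kHz, 58.48 kHz.
k=2: 97.52 kHz, 110.48 kHz.
k=3: 149.52 kHz, 162.48 kHz.
k=4: 201.52 kHz, 214.48 kHz.
Within [72.14 kHz, 151.52 kHz]: 97.52 kHz, 110.48 kHz, 149.52 kHz.

97.52 kHz, 110.48 kHz, 149.52 kHz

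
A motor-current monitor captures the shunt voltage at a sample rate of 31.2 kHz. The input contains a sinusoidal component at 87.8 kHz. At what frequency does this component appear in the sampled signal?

5.8 kHz

87.8 kHz mod fs = 25.4 kHz.
25.4 kHz > fs/2 = 15.6 kHz, folds to fs − 25.4 kHz = 5.8 kHz.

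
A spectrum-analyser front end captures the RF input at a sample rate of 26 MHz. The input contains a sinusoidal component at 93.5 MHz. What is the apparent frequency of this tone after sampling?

10.5 MHz

93.5 MHz mod fs = 15.5 MHz.
15.5 MHz > fs/2 = 13 MHz, folds to fs − 15.5 MHz = 10.5 MHz.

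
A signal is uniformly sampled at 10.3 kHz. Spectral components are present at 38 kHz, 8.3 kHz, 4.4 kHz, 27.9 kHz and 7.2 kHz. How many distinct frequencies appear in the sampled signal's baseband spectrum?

fs/2 = 5.15 kHz.
38 kHz mod fs = 7.1 kHz.
7.1 kHz > fs/2 = 5.15 kHz, folds to fs − 7.1 kHz = 3.2 kHz.
8.3 kHz > fs/2 = 5.15 kHz, folds to fs − 8.3 kHz = 2 kHz.
4.4 kHz ≤ fs/2 = 5.15 kHz, passes unchanged.
27.9 kHz mod fs = 7.3 kHz.
7.3 kHz > fs/2 = 5.15 kHz, folds to fs − 7.3 kHz = 3 kHz.
7.2 kHz > fs/2 = 5.15 kHz, folds to fs − 7.2 kHz = 3.1 kHz.
Distinct values: {2 kHz, 3 kHz, 3.1 kHz, 3.2 kHz, 4.4 kHz} → 5.

5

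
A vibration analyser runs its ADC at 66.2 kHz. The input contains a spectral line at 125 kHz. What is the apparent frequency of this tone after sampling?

7.4 kHz

125 kHz mod fs = 58.8 kHz.
58.8 kHz > fs/2 = 33.1 kHz, folds to fs − 58.8 kHz = 7.4 kHz.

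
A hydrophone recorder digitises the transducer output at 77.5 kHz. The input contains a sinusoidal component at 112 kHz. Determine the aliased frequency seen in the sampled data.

112 kHz mod fs = 34.5 kHz.
34.5 kHz ≤ fs/2 = 38.75 kHz, appears at 34.5 kHz.

34.5 kHz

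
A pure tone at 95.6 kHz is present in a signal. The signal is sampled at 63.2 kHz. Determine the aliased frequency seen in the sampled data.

95.6 kHz mod fs = 32.4 kHz.
32.4 kHz > fs/2 = 31.6 kHz, folds to fs − 32.4 kHz = 30.8 kHz.

30.8 kHz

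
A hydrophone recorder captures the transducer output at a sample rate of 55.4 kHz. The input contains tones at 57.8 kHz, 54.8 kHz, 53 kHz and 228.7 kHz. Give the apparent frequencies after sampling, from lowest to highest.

fs/2 = 27.7 kHz.
57.8 kHz mod fs = 2.4 kHz.
2.4 kHz ≤ fs/2 = 27.7 kHz, appears at 2.4 kHz.
54.8 kHz > fs/2 = 27.7 kHz, folds to fs − 54.8 kHz = 0.6 kHz.
53 kHz > fs/2 = 27.7 kHz, folds to fs − 53 kHz = 2.4 kHz.
228.7 kHz mod fs = 7.1 kHz.
7.1 kHz ≤ fs/2 = 27.7 kHz, appears at 7.1 kHz.
Distinct values: {0.6 kHz, 2.4 kHz, 7.1 kHz}.

0.6 kHz, 2.4 kHz, 7.1 kHz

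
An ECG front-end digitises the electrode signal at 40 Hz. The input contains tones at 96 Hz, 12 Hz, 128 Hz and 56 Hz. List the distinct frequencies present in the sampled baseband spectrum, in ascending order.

fs/2 = 20 Hz.
96 Hz mod fs = 16 Hz.
16 Hz ≤ fs/2 = 20 Hz, appears at 16 Hz.
12 Hz ≤ fs/2 = 20 Hz, passes unchanged.
128 Hz mod fs = 8 Hz.
8 Hz ≤ fs/2 = 20 Hz, appears at 8 Hz.
56 Hz mod fs = 16 Hz.
16 Hz ≤ fs/2 = 20 Hz, appears at 16 Hz.
Distinct values: {8 Hz, 12 Hz, 16 Hz}.

8 Hz, 12 Hz, 16 Hz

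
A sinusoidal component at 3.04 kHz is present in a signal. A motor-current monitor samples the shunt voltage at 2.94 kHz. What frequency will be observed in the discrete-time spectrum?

3.04 kHz mod fs = 0.1 kHz.
0.1 kHz ≤ fs/2 = 1.47 kHz, appears at 0.1 kHz.

0.1 kHz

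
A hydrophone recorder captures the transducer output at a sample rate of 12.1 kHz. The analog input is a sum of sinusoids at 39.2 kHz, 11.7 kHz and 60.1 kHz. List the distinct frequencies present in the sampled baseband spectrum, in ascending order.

fs/2 = 6.05 kHz.
39.2 kHz mod fs = 2.9 kHz.
2.9 kHz ≤ fs/2 = 6.05 kHz, appears at 2.9 kHz.
11.7 kHz > fs/2 = 6.05 kHz, folds to fs − 11.7 kHz = 0.4 kHz.
60.1 kHz mod fs = 11.7 kHz.
11.7 kHz > fs/2 = 6.05 kHz, folds to fs − 11.7 kHz = 0.4 kHz.
Distinct values: {0.4 kHz, 2.9 kHz}.

0.4 kHz, 2.9 kHz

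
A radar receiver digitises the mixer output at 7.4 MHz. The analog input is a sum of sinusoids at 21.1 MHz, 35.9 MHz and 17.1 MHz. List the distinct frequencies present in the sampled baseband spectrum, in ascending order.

1.1 MHz, 2.3 MHz

fs/2 = 3.7 MHz.
21.1 MHz mod fs = 6.3 MHz.
6.3 MHz > fs/2 = 3.7 MHz, folds to fs − 6.3 MHz = 1.1 MHz.
35.9 MHz mod fs = 6.3 MHz.
6.3 MHz > fs/2 = 3.7 MHz, folds to fs − 6.3 MHz = 1.1 MHz.
17.1 MHz mod fs = 2.3 MHz.
2.3 MHz ≤ fs/2 = 3.7 MHz, appears at 2.3 MHz.
Distinct values: {1.1 MHz, 2.3 MHz}.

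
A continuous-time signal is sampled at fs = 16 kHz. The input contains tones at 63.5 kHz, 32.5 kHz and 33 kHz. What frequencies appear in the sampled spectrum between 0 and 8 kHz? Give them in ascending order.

fs/2 = 8 kHz.
63.5 kHz mod fs = 15.5 kHz.
15.5 kHz > fs/2 = 8 kHz, folds to fs − 15.5 kHz = 0.5 kHz.
32.5 kHz mod fs = 0.5 kHz.
0.5 kHz ≤ fs/2 = 8 kHz, appears at 0.5 kHz.
33 kHz mod fs = 1 kHz.
1 kHz ≤ fs/2 = 8 kHz, appears at 1 kHz.
Distinct values: {0.5 kHz, 1 kHz}.

0.5 kHz, 1 kHz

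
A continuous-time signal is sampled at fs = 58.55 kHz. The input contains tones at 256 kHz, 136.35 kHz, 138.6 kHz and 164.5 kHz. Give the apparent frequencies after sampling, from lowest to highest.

11.15 kHz, 19.25 kHz, 21.5 kHz, 21.8 kHz

fs/2 = 29.275 kHz.
256 kHz mod fs = 21.8 kHz.
21.8 kHz ≤ fs/2 = 29.275 kHz, appears at 21.8 kHz.
136.35 kHz mod fs = 19.25 kHz.
19.25 kHz ≤ fs/2 = 29.275 kHz, appears at 19.25 kHz.
138.6 kHz mod fs = 21.5 kHz.
21.5 kHz ≤ fs/2 = 29.275 kHz, appears at 21.5 kHz.
164.5 kHz mod fs = 47.4 kHz.
47.4 kHz > fs/2 = 29.275 kHz, folds to fs − 47.4 kHz = 11.15 kHz.
Distinct values: {11.15 kHz, 19.25 kHz, 21.5 kHz, 21.8 kHz}.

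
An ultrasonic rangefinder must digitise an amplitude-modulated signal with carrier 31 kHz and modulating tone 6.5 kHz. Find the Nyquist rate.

75 kHz

AM sidebands sit at fc ± fm = 24.5 kHz and 37.5 kHz.
Highest-frequency component: 37.5 kHz.
Nyquist rate = 2 × 37.5 kHz = 75 kHz.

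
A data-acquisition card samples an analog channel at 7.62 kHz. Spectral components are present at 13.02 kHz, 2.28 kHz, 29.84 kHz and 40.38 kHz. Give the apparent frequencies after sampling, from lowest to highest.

fs/2 = 3.81 kHz.
13.02 kHz mod fs = 5.4 kHz.
5.4 kHz > fs/2 = 3.81 kHz, folds to fs − 5.4 kHz = 2.22 kHz.
2.28 kHz ≤ fs/2 = 3.81 kHz, passes unchanged.
29.84 kHz mod fs = 6.98 kHz.
6.98 kHz > fs/2 = 3.81 kHz, folds to fs − 6.98 kHz = 0.64 kHz.
40.38 kHz mod fs = 2.28 kHz.
2.28 kHz ≤ fs/2 = 3.81 kHz, appears at 2.28 kHz.
Distinct values: {0.64 kHz, 2.22 kHz, 2.28 kHz}.

0.64 kHz, 2.22 kHz, 2.28 kHz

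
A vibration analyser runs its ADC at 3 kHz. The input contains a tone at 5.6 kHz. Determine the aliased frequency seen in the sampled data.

0.4 kHz

5.6 kHz mod fs = 2.6 kHz.
2.6 kHz > fs/2 = 1.5 kHz, folds to fs − 2.6 kHz = 0.4 kHz.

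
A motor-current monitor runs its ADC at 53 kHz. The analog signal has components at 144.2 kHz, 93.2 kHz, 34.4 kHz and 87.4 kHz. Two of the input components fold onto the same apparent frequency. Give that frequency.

fs/2 = 26.5 kHz.
144.2 kHz mod fs = 38.2 kHz.
38.2 kHz > fs/2 = 26.5 kHz, folds to fs − 38.2 kHz = 14.8 kHz.
93.2 kHz mod fs = 40.2 kHz.
40.2 kHz > fs/2 = 26.5 kHz, folds to fs − 40.2 kHz = 12.8 kHz.
34.4 kHz > fs/2 = 26.5 kHz, folds to fs − 34.4 kHz = 18.6 kHz.
87.4 kHz mod fs = 34.4 kHz.
34.4 kHz > fs/2 = 26.5 kHz, folds to fs − 34.4 kHz = 18.6 kHz.
34.4 kHz and 87.4 kHz both map to 18.6 kHz.

18.6 kHz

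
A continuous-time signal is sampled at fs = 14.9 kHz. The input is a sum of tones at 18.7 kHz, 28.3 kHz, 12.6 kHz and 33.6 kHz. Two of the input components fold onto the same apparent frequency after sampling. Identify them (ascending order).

fs/2 = 7.45 kHz.
18.7 kHz mod fs = 3.8 kHz.
3.8 kHz ≤ fs/2 = 7.45 kHz, appears at 3.8 kHz.
28.3 kHz mod fs = 13.4 kHz.
13.4 kHz > fs/2 = 7.45 kHz, folds to fs − 13.4 kHz = 1.5 kHz.
12.6 kHz > fs/2 = 7.45 kHz, folds to fs − 12.6 kHz = 2.3 kHz.
33.6 kHz mod fs = 3.8 kHz.
3.8 kHz ≤ fs/2 = 7.45 kHz, appears at 3.8 kHz.
18.7 kHz and 33.6 kHz both map to 3.8 kHz.

18.7 kHz, 33.6 kHz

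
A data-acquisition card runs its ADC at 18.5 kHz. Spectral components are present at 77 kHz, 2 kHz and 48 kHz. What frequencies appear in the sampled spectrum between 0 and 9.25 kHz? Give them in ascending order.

fs/2 = 9.25 kHz.
77 kHz mod fs = 3 kHz.
3 kHz ≤ fs/2 = 9.25 kHz, appears at 3 kHz.
2 kHz ≤ fs/2 = 9.25 kHz, passes unchanged.
48 kHz mod fs = 11 kHz.
11 kHz > fs/2 = 9.25 kHz, folds to fs − 11 kHz = 7.5 kHz.
Distinct values: {2 kHz, 3 kHz, 7.5 kHz}.

2 kHz, 3 kHz, 7.5 kHz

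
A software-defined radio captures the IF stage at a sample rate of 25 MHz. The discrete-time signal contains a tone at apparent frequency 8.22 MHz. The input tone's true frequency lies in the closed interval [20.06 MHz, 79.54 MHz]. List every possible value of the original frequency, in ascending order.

Frequencies that alias to 8.22 MHz are k·fs ± 8.22 MHz for integer k ≥ 0.
k=0: 8.22 MHz.
k=1: 16.78 MHz, 33.22 MHz.
k=2: 41.78 MHz, 58.22 MHz.
k=3: 66.78 MHz, 83.22 MHz.
k=4: 91.78 MHz, 108.22 MHz.
Within [20.06 MHz, 79.54 MHz]: 33.22 MHz, 41.78 MHz, 58.22 MHz, 66.78 MHz.

33.22 MHz, 41.78 MHz, 58.22 MHz, 66.78 MHz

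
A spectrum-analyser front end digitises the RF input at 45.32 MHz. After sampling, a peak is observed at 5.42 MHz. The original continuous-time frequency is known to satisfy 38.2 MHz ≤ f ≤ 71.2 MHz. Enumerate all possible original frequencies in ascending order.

39.9 MHz, 50.74 MHz

Frequencies that alias to 5.42 MHz are k·fs ± 5.42 MHz for integer k ≥ 0.
k=0: 5.42 MHz.
k=1: 39.9 MHz, 50.74 MHz.
k=2: 85.22 MHz, 96.06 MHz.
Within [38.2 MHz, 71.2 MHz]: 39.9 MHz, 50.74 MHz.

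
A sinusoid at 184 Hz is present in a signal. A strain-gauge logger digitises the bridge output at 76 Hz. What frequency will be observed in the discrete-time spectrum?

184 Hz mod fs = 32 Hz.
32 Hz ≤ fs/2 = 38 Hz, appears at 32 Hz.

32 Hz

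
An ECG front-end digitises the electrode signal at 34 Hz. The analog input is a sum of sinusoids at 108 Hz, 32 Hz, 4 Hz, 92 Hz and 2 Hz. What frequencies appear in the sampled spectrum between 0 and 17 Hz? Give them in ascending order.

fs/2 = 17 Hz.
108 Hz mod fs = 6 Hz.
6 Hz ≤ fs/2 = 17 Hz, appears at 6 Hz.
32 Hz > fs/2 = 17 Hz, folds to fs − 32 Hz = 2 Hz.
4 Hz ≤ fs/2 = 17 Hz, passes unchanged.
92 Hz mod fs = 24 Hz.
24 Hz > fs/2 = 17 Hz, folds to fs − 24 Hz = 10 Hz.
2 Hz ≤ fs/2 = 17 Hz, passes unchanged.
Distinct values: {2 Hz, 4 Hz, 6 Hz, 10 Hz}.

2 Hz, 4 Hz, 6 Hz, 10 Hz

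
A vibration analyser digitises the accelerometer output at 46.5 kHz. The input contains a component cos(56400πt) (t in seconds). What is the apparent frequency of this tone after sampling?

ω = 56400π rad/s → f = ω/(2π) = 28200 Hz = 28.2 kHz.
28.2 kHz > fs/2 = 23.25 kHz, folds to fs − 28.2 kHz = 18.3 kHz.

18.3 kHz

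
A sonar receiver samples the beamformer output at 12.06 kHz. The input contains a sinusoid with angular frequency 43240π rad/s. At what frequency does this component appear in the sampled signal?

2.5 kHz

ω = 43240π rad/s → f = ω/(2π) = 21620 Hz = 21.62 kHz.
21.62 kHz mod fs = 9.56 kHz.
9.56 kHz > fs/2 = 6.03 kHz, folds to fs − 9.56 kHz = 2.5 kHz.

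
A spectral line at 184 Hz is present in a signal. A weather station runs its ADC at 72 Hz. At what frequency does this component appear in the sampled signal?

184 Hz mod fs = 40 Hz.
40 Hz > fs/2 = 36 Hz, folds to fs − 40 Hz = 32 Hz.

32 Hz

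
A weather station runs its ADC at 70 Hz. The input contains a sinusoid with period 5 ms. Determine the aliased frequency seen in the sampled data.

10 Hz

T = 5 ms → f = 1/T = 200 Hz.
200 Hz mod fs = 60 Hz.
60 Hz > fs/2 = 35 Hz, folds to fs − 60 Hz = 10 Hz.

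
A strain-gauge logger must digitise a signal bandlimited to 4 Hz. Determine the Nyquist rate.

Nyquist rate = 2 × 4 Hz = 8 Hz.

8 Hz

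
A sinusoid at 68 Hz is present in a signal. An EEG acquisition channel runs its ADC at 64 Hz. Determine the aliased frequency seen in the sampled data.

68 Hz mod fs = 4 Hz.
4 Hz ≤ fs/2 = 32 Hz, appears at 4 Hz.

4 Hz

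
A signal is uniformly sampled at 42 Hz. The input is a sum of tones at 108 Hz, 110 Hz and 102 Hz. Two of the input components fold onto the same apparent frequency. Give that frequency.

18 Hz

fs/2 = 21 Hz.
108 Hz mod fs = 24 Hz.
24 Hz > fs/2 = 21 Hz, folds to fs − 24 Hz = 18 Hz.
110 Hz mod fs = 26 Hz.
26 Hz > fs/2 = 21 Hz, folds to fs − 26 Hz = 16 Hz.
102 Hz mod fs = 18 Hz.
18 Hz ≤ fs/2 = 21 Hz, appears at 18 Hz.
102 Hz and 108 Hz both map to 18 Hz.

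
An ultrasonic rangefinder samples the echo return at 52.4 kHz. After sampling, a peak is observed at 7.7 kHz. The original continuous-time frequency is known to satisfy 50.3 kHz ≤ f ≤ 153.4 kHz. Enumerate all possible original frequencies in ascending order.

60.1 kHz, 97.1 kHz, 112.5 kHz, 149.5 kHz

Frequencies that alias to 7.7 kHz are k·fs ± 7.7 kHz for integer k ≥ 0.
k=0: 7.7 kHz.
k=1: 44.7 kHz, 60.1 kHz.
k=2: 97.1 kHz, 112.5 kHz.
k=3: 149.5 kHz, 164.9 kHz.
k=4: 201.9 kHz, 217.3 kHz.
Within [50.3 kHz, 153.4 kHz]: 60.1 kHz, 97.1 kHz, 112.5 kHz, 149.5 kHz.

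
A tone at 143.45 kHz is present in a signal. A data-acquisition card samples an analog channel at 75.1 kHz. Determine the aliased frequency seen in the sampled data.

6.75 kHz

143.45 kHz mod fs = 68.35 kHz.
68.35 kHz > fs/2 = 37.55 kHz, folds to fs − 68.35 kHz = 6.75 kHz.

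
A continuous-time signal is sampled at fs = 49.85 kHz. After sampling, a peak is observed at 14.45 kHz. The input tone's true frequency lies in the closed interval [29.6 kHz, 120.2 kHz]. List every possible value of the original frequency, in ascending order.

35.4 kHz, 64.3 kHz, 85.25 kHz, 114.15 kHz

Frequencies that alias to 14.45 kHz are k·fs ± 14.45 kHz for integer k ≥ 0.
k=0: 14.45 kHz.
k=1: 35.4 kHz, 64.3 kHz.
k=2: 85.25 kHz, 114.15 kHz.
k=3: 135.1 kHz, 164 kHz.
Within [29.6 kHz, 120.2 kHz]: 35.4 kHz, 64.3 kHz, 85.25 kHz, 114.15 kHz.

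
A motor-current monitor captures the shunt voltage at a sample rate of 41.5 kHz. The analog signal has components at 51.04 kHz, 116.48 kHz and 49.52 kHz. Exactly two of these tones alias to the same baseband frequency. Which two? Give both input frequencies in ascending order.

fs/2 = 20.75 kHz.
51.04 kHz mod fs = 9.54 kHz.
9.54 kHz ≤ fs/2 = 20.75 kHz, appears at 9.54 kHz.
116.48 kHz mod fs = 33.48 kHz.
33.48 kHz > fs/2 = 20.75 kHz, folds to fs − 33.48 kHz = 8.02 kHz.
49.52 kHz mod fs = 8.02 kHz.
8.02 kHz ≤ fs/2 = 20.75 kHz, appears at 8.02 kHz.
49.52 kHz and 116.48 kHz both map to 8.02 kHz.

49.52 kHz, 116.48 kHz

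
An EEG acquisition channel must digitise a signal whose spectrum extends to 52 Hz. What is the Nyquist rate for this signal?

104 Hz

Nyquist rate = 2 × 52 Hz = 104 Hz.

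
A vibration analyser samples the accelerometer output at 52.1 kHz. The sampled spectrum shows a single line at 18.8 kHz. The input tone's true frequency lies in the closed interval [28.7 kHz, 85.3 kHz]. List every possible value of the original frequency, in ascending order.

Frequencies that alias to 18.8 kHz are k·fs ± 18.8 kHz for integer k ≥ 0.
k=0: 18.8 kHz.
k=1: 33.3 kHz, 70.9 kHz.
k=2: 85.4 kHz, 123 kHz.
Within [28.7 kHz, 85.3 kHz]: 33.3 kHz, 70.9 kHz.

33.3 kHz, 70.9 kHz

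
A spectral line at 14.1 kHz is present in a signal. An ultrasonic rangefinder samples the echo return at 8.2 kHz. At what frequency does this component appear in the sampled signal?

2.3 kHz

14.1 kHz mod fs = 5.9 kHz.
5.9 kHz > fs/2 = 4.1 kHz, folds to fs − 5.9 kHz = 2.3 kHz.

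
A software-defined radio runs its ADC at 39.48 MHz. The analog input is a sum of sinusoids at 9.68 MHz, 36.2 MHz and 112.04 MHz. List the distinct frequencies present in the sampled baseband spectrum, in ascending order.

3.28 MHz, 6.4 MHz, 9.68 MHz

fs/2 = 19.74 MHz.
9.68 MHz ≤ fs/2 = 19.74 MHz, passes unchanged.
36.2 MHz > fs/2 = 19.74 MHz, folds to fs − 36.2 MHz = 3.28 MHz.
112.04 MHz mod fs = 33.08 MHz.
33.08 MHz > fs/2 = 19.74 MHz, folds to fs − 33.08 MHz = 6.4 MHz.
Distinct values: {3.28 MHz, 6.4 MHz, 9.68 MHz}.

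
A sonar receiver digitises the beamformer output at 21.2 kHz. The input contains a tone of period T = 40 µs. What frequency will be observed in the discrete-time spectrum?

T = 40 µs → f = 1/T = 25 kHz.
25 kHz mod fs = 3.8 kHz.
3.8 kHz ≤ fs/2 = 10.6 kHz, appears at 3.8 kHz.

3.8 kHz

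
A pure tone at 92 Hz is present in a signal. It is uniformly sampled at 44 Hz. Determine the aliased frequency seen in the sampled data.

4 Hz

92 Hz mod fs = 4 Hz.
4 Hz ≤ fs/2 = 22 Hz, appears at 4 Hz.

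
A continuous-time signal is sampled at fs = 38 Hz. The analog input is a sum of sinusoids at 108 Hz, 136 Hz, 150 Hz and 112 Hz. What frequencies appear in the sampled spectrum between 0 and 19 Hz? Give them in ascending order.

fs/2 = 19 Hz.
108 Hz mod fs = 32 Hz.
32 Hz > fs/2 = 19 Hz, folds to fs − 32 Hz = 6 Hz.
136 Hz mod fs = 22 Hz.
22 Hz > fs/2 = 19 Hz, folds to fs − 22 Hz = 16 Hz.
150 Hz mod fs = 36 Hz.
36 Hz > fs/2 = 19 Hz, folds to fs − 36 Hz = 2 Hz.
112 Hz mod fs = 36 Hz.
36 Hz > fs/2 = 19 Hz, folds to fs − 36 Hz = 2 Hz.
Distinct values: {2 Hz, 6 Hz, 16 Hz}.

2 Hz, 6 Hz, 16 Hz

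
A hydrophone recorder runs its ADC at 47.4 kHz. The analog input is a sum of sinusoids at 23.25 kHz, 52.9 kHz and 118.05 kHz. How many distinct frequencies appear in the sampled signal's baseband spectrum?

fs/2 = 23.7 kHz.
23.25 kHz ≤ fs/2 = 23.7 kHz, passes unchanged.
52.9 kHz mod fs = 5.5 kHz.
5.5 kHz ≤ fs/2 = 23.7 kHz, appears at 5.5 kHz.
118.05 kHz mod fs = 23.25 kHz.
23.25 kHz ≤ fs/2 = 23.7 kHz, appears at 23.25 kHz.
Distinct values: {5.5 kHz, 23.25 kHz} → 2.

2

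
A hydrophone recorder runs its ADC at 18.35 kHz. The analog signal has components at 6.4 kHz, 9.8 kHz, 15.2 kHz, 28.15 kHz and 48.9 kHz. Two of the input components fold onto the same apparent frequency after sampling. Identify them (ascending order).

fs/2 = 9.175 kHz.
6.4 kHz ≤ fs/2 = 9.175 kHz, passes unchanged.
9.8 kHz > fs/2 = 9.175 kHz, folds to fs − 9.8 kHz = 8.55 kHz.
15.2 kHz > fs/2 = 9.175 kHz, folds to fs − 15.2 kHz = 3.15 kHz.
28.15 kHz mod fs = 9.8 kHz.
9.8 kHz > fs/2 = 9.175 kHz, folds to fs − 9.8 kHz = 8.55 kHz.
48.9 kHz mod fs = 12.2 kHz.
12.2 kHz > fs/2 = 9.175 kHz, folds to fs − 12.2 kHz = 6.15 kHz.
9.8 kHz and 28.15 kHz both map to 8.55 kHz.

9.8 kHz, 28.15 kHz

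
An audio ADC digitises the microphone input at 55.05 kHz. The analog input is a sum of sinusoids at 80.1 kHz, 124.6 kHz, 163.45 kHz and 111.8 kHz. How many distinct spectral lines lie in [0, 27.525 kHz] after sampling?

3

fs/2 = 27.525 kHz.
80.1 kHz mod fs = 25.05 kHz.
25.05 kHz ≤ fs/2 = 27.525 kHz, appears at 25.05 kHz.
124.6 kHz mod fs = 14.5 kHz.
14.5 kHz ≤ fs/2 = 27.525 kHz, appears at 14.5 kHz.
163.45 kHz mod fs = 53.35 kHz.
53.35 kHz > fs/2 = 27.525 kHz, folds to fs − 53.35 kHz = 1.7 kHz.
111.8 kHz mod fs = 1.7 kHz.
1.7 kHz ≤ fs/2 = 27.525 kHz, appears at 1.7 kHz.
Distinct values: {1.7 kHz, 14.5 kHz, 25.05 kHz} → 3.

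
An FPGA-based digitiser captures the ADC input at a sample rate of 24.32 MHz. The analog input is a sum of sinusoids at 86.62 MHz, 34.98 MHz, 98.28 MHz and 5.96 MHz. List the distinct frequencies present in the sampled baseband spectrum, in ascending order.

1 MHz, 5.96 MHz, 10.66 MHz

fs/2 = 12.16 MHz.
86.62 MHz mod fs = 13.66 MHz.
13.66 MHz > fs/2 = 12.16 MHz, folds to fs − 13.66 MHz = 10.66 MHz.
34.98 MHz mod fs = 10.66 MHz.
10.66 MHz ≤ fs/2 = 12.16 MHz, appears at 10.66 MHz.
98.28 MHz mod fs = 1 MHz.
1 MHz ≤ fs/2 = 12.16 MHz, appears at 1 MHz.
5.96 MHz ≤ fs/2 = 12.16 MHz, passes unchanged.
Distinct values: {1 MHz, 5.96 MHz, 10.66 MHz}.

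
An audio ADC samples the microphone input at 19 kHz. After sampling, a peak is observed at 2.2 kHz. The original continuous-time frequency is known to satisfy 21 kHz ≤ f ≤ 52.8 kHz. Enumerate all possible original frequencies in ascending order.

21.2 kHz, 35.8 kHz, 40.2 kHz

Frequencies that alias to 2.2 kHz are k·fs ± 2.2 kHz for integer k ≥ 0.
k=0: 2.2 kHz.
k=1: 16.8 kHz, 21.2 kHz.
k=2: 35.8 kHz, 40.2 kHz.
k=3: 54.8 kHz, 59.2 kHz.
Within [21 kHz, 52.8 kHz]: 21.2 kHz, 35.8 kHz, 40.2 kHz.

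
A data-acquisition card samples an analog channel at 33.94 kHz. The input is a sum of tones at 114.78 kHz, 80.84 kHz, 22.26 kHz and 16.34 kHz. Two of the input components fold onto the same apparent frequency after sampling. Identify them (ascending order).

fs/2 = 16.97 kHz.
114.78 kHz mod fs = 12.96 kHz.
12.96 kHz ≤ fs/2 = 16.97 kHz, appears at 12.96 kHz.
80.84 kHz mod fs = 12.96 kHz.
12.96 kHz ≤ fs/2 = 16.97 kHz, appears at 12.96 kHz.
22.26 kHz > fs/2 = 16.97 kHz, folds to fs − 22.26 kHz = 11.68 kHz.
16.34 kHz ≤ fs/2 = 16.97 kHz, passes unchanged.
80.84 kHz and 114.78 kHz both map to 12.96 kHz.

80.84 kHz, 114.78 kHz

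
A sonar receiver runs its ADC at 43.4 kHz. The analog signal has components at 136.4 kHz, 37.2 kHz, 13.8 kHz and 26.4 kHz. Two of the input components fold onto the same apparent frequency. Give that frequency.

fs/2 = 21.7 kHz.
136.4 kHz mod fs = 6.2 kHz.
6.2 kHz ≤ fs/2 = 21.7 kHz, appears at 6.2 kHz.
37.2 kHz > fs/2 = 21.7 kHz, folds to fs − 37.2 kHz = 6.2 kHz.
13.8 kHz ≤ fs/2 = 21.7 kHz, passes unchanged.
26.4 kHz > fs/2 = 21.7 kHz, folds to fs − 26.4 kHz = 17 kHz.
37.2 kHz and 136.4 kHz both map to 6.2 kHz.

6.2 kHz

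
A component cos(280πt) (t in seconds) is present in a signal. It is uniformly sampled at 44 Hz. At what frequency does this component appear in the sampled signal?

ω = 280π rad/s → f = ω/(2π) = 140 Hz.
140 Hz mod fs = 8 Hz.
8 Hz ≤ fs/2 = 22 Hz, appears at 8 Hz.

8 Hz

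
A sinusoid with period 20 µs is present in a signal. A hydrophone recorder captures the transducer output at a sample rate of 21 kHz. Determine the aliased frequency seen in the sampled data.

T = 20 µs → f = 1/T = 50 kHz.
50 kHz mod fs = 8 kHz.
8 kHz ≤ fs/2 = 10.5 kHz, appears at 8 kHz.

8 kHz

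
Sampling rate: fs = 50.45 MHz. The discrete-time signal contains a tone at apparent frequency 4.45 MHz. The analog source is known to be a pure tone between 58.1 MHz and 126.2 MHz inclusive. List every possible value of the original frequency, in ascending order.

96.45 MHz, 105.35 MHz

Frequencies that alias to 4.45 MHz are k·fs ± 4.45 MHz for integer k ≥ 0.
k=0: 4.45 MHz.
k=1: 46 MHz, 54.9 MHz.
k=2: 96.45 MHz, 105.35 MHz.
k=3: 146.9 MHz, 155.8 MHz.
Within [58.1 MHz, 126.2 MHz]: 96.45 MHz, 105.35 MHz.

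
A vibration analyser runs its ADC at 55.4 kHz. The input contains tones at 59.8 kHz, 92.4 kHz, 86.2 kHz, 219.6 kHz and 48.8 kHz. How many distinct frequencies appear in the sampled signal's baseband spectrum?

5

fs/2 = 27.7 kHz.
59.8 kHz mod fs = 4.4 kHz.
4.4 kHz ≤ fs/2 = 27.7 kHz, appears at 4.4 kHz.
92.4 kHz mod fs = 37 kHz.
37 kHz > fs/2 = 27.7 kHz, folds to fs − 37 kHz = 18.4 kHz.
86.2 kHz mod fs = 30.8 kHz.
30.8 kHz > fs/2 = 27.7 kHz, folds to fs − 30.8 kHz = 24.6 kHz.
219.6 kHz mod fs = 53.4 kHz.
53.4 kHz > fs/2 = 27.7 kHz, folds to fs − 53.4 kHz = 2 kHz.
48.8 kHz > fs/2 = 27.7 kHz, folds to fs − 48.8 kHz = 6.6 kHz.
Distinct values: {2 kHz, 4.4 kHz, 6.6 kHz, 18.4 kHz, 24.6 kHz} → 5.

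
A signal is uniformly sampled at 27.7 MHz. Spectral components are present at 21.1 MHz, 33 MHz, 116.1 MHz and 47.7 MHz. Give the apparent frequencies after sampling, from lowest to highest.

5.3 MHz, 6.6 MHz, 7.7 MHz

fs/2 = 13.85 MHz.
21.1 MHz > fs/2 = 13.85 MHz, folds to fs − 21.1 MHz = 6.6 MHz.
33 MHz mod fs = 5.3 MHz.
5.3 MHz ≤ fs/2 = 13.85 MHz, appears at 5.3 MHz.
116.1 MHz mod fs = 5.3 MHz.
5.3 MHz ≤ fs/2 = 13.85 MHz, appears at 5.3 MHz.
47.7 MHz mod fs = 20 MHz.
20 MHz > fs/2 = 13.85 MHz, folds to fs − 20 MHz = 7.7 MHz.
Distinct values: {5.3 MHz, 6.6 MHz, 7.7 MHz}.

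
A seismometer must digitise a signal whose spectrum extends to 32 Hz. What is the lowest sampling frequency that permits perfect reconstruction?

64 Hz

Nyquist rate = 2 × 32 Hz = 64 Hz.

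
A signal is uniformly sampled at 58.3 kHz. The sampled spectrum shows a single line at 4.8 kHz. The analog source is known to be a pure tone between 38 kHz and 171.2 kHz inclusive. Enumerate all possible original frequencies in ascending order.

Frequencies that alias to 4.8 kHz are k·fs ± 4.8 kHz for integer k ≥ 0.
k=0: 4.8 kHz.
k=1: 53.5 kHz, 63.1 kHz.
k=2: 111.8 kHz, 121.4 kHz.
k=3: 170.1 kHz, 179.7 kHz.
k=4: 228.4 kHz, 238 kHz.
Within [38 kHz, 171.2 kHz]: 53.5 kHz, 63.1 kHz, 111.8 kHz, 121.4 kHz, 170.1 kHz.

53.5 kHz, 63.1 kHz, 111.8 kHz, 121.4 kHz, 170.1 kHz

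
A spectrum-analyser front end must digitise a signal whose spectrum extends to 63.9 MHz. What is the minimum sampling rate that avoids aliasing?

127.8 MHz

Nyquist rate = 2 × 63.9 MHz = 127.8 MHz.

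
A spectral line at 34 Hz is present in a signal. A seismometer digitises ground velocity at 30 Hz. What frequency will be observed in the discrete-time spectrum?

4 Hz

34 Hz mod fs = 4 Hz.
4 Hz ≤ fs/2 = 15 Hz, appears at 4 Hz.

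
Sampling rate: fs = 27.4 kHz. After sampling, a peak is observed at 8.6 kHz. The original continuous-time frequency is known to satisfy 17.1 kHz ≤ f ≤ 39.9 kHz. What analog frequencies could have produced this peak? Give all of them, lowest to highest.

18.8 kHz, 36 kHz

Frequencies that alias to 8.6 kHz are k·fs ± 8.6 kHz for integer k ≥ 0.
k=0: 8.6 kHz.
k=1: 18.8 kHz, 36 kHz.
k=2: 46.2 kHz, 63.4 kHz.
Within [17.1 kHz, 39.9 kHz]: 18.8 kHz, 36 kHz.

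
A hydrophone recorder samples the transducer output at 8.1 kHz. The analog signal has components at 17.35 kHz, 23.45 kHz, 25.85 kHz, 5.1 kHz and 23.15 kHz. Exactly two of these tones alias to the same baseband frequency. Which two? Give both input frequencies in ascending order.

17.35 kHz, 23.15 kHz

fs/2 = 4.05 kHz.
17.35 kHz mod fs = 1.15 kHz.
1.15 kHz ≤ fs/2 = 4.05 kHz, appears at 1.15 kHz.
23.45 kHz mod fs = 7.25 kHz.
7.25 kHz > fs/2 = 4.05 kHz, folds to fs − 7.25 kHz = 0.85 kHz.
25.85 kHz mod fs = 1.55 kHz.
1.55 kHz ≤ fs/2 = 4.05 kHz, appears at 1.55 kHz.
5.1 kHz > fs/2 = 4.05 kHz, folds to fs − 5.1 kHz = 3 kHz.
23.15 kHz mod fs = 6.95 kHz.
6.95 kHz > fs/2 = 4.05 kHz, folds to fs − 6.95 kHz = 1.15 kHz.
17.35 kHz and 23.15 kHz both map to 1.15 kHz.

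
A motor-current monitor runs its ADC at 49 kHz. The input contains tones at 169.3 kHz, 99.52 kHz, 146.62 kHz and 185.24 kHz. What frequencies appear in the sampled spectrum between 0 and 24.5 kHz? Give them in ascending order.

0.38 kHz, 1.52 kHz, 10.76 kHz, 22.3 kHz

fs/2 = 24.5 kHz.
169.3 kHz mod fs = 22.3 kHz.
22.3 kHz ≤ fs/2 = 24.5 kHz, appears at 22.3 kHz.
99.52 kHz mod fs = 1.52 kHz.
1.52 kHz ≤ fs/2 = 24.5 kHz, appears at 1.52 kHz.
146.62 kHz mod fs = 48.62 kHz.
48.62 kHz > fs/2 = 24.5 kHz, folds to fs − 48.62 kHz = 0.38 kHz.
185.24 kHz mod fs = 38.24 kHz.
38.24 kHz > fs/2 = 24.5 kHz, folds to fs − 38.24 kHz = 10.76 kHz.
Distinct values: {0.38 kHz, 1.52 kHz, 10.76 kHz, 22.3 kHz}.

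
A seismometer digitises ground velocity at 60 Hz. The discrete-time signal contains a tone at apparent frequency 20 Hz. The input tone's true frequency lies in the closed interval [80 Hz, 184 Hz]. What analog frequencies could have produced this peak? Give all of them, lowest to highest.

80 Hz, 100 Hz, 140 Hz, 160 Hz

Frequencies that alias to 20 Hz are k·fs ± 20 Hz for integer k ≥ 0.
k=0: 20 Hz.
k=1: 40 Hz, 80 Hz.
k=2: 100 Hz, 140 Hz.
k=3: 160 Hz, 200 Hz.
k=4: 220 Hz, 260 Hz.
Within [80 Hz, 184 Hz]: 80 Hz, 100 Hz, 140 Hz, 160 Hz.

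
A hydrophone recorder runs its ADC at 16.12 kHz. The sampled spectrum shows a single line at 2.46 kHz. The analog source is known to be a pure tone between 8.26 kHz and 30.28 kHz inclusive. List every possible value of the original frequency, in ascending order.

Frequencies that alias to 2.46 kHz are k·fs ± 2.46 kHz for integer k ≥ 0.
k=0: 2.46 kHz.
k=1: 13.66 kHz, 18.58 kHz.
k=2: 29.78 kHz, 34.7 kHz.
k=3: 45.9 kHz, 50.82 kHz.
Within [8.26 kHz, 30.28 kHz]: 13.66 kHz, 18.58 kHz, 29.78 kHz.

13.66 kHz, 18.58 kHz, 29.78 kHz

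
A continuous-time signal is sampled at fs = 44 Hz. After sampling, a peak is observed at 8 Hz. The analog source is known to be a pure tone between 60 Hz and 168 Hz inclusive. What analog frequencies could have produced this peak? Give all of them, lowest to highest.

Frequencies that alias to 8 Hz are k·fs ± 8 Hz for integer k ≥ 0.
k=0: 8 Hz.
k=1: 36 Hz, 52 Hz.
k=2: 80 Hz, 96 Hz.
k=3: 124 Hz, 140 Hz.
k=4: 168 Hz, 184 Hz.
k=5: 212 Hz, 228 Hz.
Within [60 Hz, 168 Hz]: 80 Hz, 96 Hz, 124 Hz, 140 Hz, 168 Hz.

80 Hz, 96 Hz, 124 Hz, 140 Hz, 168 Hz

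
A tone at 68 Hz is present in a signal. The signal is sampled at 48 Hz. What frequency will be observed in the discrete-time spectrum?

20 Hz

68 Hz mod fs = 20 Hz.
20 Hz ≤ fs/2 = 24 Hz, appears at 20 Hz.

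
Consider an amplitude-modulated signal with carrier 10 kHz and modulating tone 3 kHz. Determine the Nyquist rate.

AM sidebands sit at fc ± fm = 7 kHz and 13 kHz.
Highest-frequency component: 13 kHz.
Nyquist rate = 2 × 13 kHz = 26 kHz.

26 kHz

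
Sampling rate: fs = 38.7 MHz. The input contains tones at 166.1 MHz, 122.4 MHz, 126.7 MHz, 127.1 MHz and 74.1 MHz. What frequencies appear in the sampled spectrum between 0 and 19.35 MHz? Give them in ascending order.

3.3 MHz, 6.3 MHz, 10.6 MHz, 11 MHz, 11.3 MHz

fs/2 = 19.35 MHz.
166.1 MHz mod fs = 11.3 MHz.
11.3 MHz ≤ fs/2 = 19.35 MHz, appears at 11.3 MHz.
122.4 MHz mod fs = 6.3 MHz.
6.3 MHz ≤ fs/2 = 19.35 MHz, appears at 6.3 MHz.
126.7 MHz mod fs = 10.6 MHz.
10.6 MHz ≤ fs/2 = 19.35 MHz, appears at 10.6 MHz.
127.1 MHz mod fs = 11 MHz.
11 MHz ≤ fs/2 = 19.35 MHz, appears at 11 MHz.
74.1 MHz mod fs = 35.4 MHz.
35.4 MHz > fs/2 = 19.35 MHz, folds to fs − 35.4 MHz = 3.3 MHz.
Distinct values: {3.3 MHz, 6.3 MHz, 10.6 MHz, 11 MHz, 11.3 MHz}.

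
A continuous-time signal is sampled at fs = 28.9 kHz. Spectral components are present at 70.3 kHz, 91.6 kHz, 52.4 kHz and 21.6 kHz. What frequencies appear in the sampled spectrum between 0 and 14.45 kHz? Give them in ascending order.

4.9 kHz, 5.4 kHz, 7.3 kHz, 12.5 kHz

fs/2 = 14.45 kHz.
70.3 kHz mod fs = 12.5 kHz.
12.5 kHz ≤ fs/2 = 14.45 kHz, appears at 12.5 kHz.
91.6 kHz mod fs = 4.9 kHz.
4.9 kHz ≤ fs/2 = 14.45 kHz, appears at 4.9 kHz.
52.4 kHz mod fs = 23.5 kHz.
23.5 kHz > fs/2 = 14.45 kHz, folds to fs − 23.5 kHz = 5.4 kHz.
21.6 kHz > fs/2 = 14.45 kHz, folds to fs − 21.6 kHz = 7.3 kHz.
Distinct values: {4.9 kHz, 5.4 kHz, 7.3 kHz, 12.5 kHz}.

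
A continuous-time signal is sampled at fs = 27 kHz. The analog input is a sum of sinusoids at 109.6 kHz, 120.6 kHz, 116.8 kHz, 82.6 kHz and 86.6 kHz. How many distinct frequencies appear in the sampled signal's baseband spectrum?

4

fs/2 = 13.5 kHz.
109.6 kHz mod fs = 1.6 kHz.
1.6 kHz ≤ fs/2 = 13.5 kHz, appears at 1.6 kHz.
120.6 kHz mod fs = 12.6 kHz.
12.6 kHz ≤ fs/2 = 13.5 kHz, appears at 12.6 kHz.
116.8 kHz mod fs = 8.8 kHz.
8.8 kHz ≤ fs/2 = 13.5 kHz, appears at 8.8 kHz.
82.6 kHz mod fs = 1.6 kHz.
1.6 kHz ≤ fs/2 = 13.5 kHz, appears at 1.6 kHz.
86.6 kHz mod fs = 5.6 kHz.
5.6 kHz ≤ fs/2 = 13.5 kHz, appears at 5.6 kHz.
Distinct values: {1.6 kHz, 5.6 kHz, 8.8 kHz, 12.6 kHz} → 4.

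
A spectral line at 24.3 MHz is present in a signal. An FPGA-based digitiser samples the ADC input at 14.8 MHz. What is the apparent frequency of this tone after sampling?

24.3 MHz mod fs = 9.5 MHz.
9.5 MHz > fs/2 = 7.4 MHz, folds to fs − 9.5 MHz = 5.3 MHz.

5.3 MHz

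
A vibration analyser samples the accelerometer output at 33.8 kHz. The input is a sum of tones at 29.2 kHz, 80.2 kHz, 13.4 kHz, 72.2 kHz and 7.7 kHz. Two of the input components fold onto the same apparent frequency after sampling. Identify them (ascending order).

29.2 kHz, 72.2 kHz

fs/2 = 16.9 kHz.
29.2 kHz > fs/2 = 16.9 kHz, folds to fs − 29.2 kHz = 4.6 kHz.
80.2 kHz mod fs = 12.6 kHz.
12.6 kHz ≤ fs/2 = 16.9 kHz, appears at 12.6 kHz.
13.4 kHz ≤ fs/2 = 16.9 kHz, passes unchanged.
72.2 kHz mod fs = 4.6 kHz.
4.6 kHz ≤ fs/2 = 16.9 kHz, appears at 4.6 kHz.
7.7 kHz ≤ fs/2 = 16.9 kHz, passes unchanged.
29.2 kHz and 72.2 kHz both map to 4.6 kHz.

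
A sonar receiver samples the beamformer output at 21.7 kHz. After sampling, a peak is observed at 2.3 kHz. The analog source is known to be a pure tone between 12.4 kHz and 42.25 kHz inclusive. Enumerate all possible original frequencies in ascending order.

Frequencies that alias to 2.3 kHz are k·fs ± 2.3 kHz for integer k ≥ 0.
k=0: 2.3 kHz.
k=1: 19.4 kHz, 24 kHz.
k=2: 41.1 kHz, 45.7 kHz.
k=3: 62.8 kHz, 67.4 kHz.
Within [12.4 kHz, 42.25 kHz]: 19.4 kHz, 24 kHz, 41.1 kHz.

19.4 kHz, 24 kHz, 41.1 kHz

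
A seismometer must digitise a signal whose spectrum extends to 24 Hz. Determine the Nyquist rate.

48 Hz

Nyquist rate = 2 × 24 Hz = 48 Hz.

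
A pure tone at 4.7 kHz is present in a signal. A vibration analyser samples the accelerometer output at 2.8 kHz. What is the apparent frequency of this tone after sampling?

0.9 kHz

4.7 kHz mod fs = 1.9 kHz.
1.9 kHz > fs/2 = 1.4 kHz, folds to fs − 1.9 kHz = 0.9 kHz.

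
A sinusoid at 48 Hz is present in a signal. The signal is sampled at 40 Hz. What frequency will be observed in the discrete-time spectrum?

48 Hz mod fs = 8 Hz.
8 Hz ≤ fs/2 = 20 Hz, appears at 8 Hz.

8 Hz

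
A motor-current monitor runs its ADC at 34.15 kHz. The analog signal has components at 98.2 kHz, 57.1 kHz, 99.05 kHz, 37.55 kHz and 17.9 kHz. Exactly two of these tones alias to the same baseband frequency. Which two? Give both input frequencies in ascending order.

fs/2 = 17.075 kHz.
98.2 kHz mod fs = 29.9 kHz.
29.9 kHz > fs/2 = 17.075 kHz, folds to fs − 29.9 kHz = 4.25 kHz.
57.1 kHz mod fs = 22.95 kHz.
22.95 kHz > fs/2 = 17.075 kHz, folds to fs − 22.95 kHz = 11.2 kHz.
99.05 kHz mod fs = 30.75 kHz.
30.75 kHz > fs/2 = 17.075 kHz, folds to fs − 30.75 kHz = 3.4 kHz.
37.55 kHz mod fs = 3.4 kHz.
3.4 kHz ≤ fs/2 = 17.075 kHz, appears at 3.4 kHz.
17.9 kHz > fs/2 = 17.075 kHz, folds to fs − 17.9 kHz = 16.25 kHz.
37.55 kHz and 99.05 kHz both map to 3.4 kHz.

37.55 kHz, 99.05 kHz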